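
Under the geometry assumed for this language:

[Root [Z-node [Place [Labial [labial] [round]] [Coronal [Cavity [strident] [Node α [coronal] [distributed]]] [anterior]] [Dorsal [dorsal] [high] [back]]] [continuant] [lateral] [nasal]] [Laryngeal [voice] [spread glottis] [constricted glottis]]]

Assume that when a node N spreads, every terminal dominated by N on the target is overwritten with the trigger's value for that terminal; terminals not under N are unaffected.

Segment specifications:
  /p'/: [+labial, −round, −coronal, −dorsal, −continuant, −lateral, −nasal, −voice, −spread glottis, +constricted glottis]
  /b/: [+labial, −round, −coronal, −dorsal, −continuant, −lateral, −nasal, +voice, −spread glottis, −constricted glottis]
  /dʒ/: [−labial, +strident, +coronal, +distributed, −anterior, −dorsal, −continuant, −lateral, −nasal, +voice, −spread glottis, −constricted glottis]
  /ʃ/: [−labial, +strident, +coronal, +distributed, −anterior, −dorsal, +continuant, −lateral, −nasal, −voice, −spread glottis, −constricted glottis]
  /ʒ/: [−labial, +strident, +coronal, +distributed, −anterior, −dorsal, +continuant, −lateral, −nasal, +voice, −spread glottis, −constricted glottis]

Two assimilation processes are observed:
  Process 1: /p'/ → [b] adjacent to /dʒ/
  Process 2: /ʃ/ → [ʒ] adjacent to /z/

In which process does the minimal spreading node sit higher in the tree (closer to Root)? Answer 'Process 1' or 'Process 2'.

Process 1 alters [voice], [constricted glottis]; the lowest common ancestor is Laryngeal (depth 1 from Root).
Process 2: the feature that changes is [voice]; the minimal node is [voice] (depth 2).
Depth 1 < depth 2; Process 1 involves the structurally higher constituent Laryngeal.

Process 1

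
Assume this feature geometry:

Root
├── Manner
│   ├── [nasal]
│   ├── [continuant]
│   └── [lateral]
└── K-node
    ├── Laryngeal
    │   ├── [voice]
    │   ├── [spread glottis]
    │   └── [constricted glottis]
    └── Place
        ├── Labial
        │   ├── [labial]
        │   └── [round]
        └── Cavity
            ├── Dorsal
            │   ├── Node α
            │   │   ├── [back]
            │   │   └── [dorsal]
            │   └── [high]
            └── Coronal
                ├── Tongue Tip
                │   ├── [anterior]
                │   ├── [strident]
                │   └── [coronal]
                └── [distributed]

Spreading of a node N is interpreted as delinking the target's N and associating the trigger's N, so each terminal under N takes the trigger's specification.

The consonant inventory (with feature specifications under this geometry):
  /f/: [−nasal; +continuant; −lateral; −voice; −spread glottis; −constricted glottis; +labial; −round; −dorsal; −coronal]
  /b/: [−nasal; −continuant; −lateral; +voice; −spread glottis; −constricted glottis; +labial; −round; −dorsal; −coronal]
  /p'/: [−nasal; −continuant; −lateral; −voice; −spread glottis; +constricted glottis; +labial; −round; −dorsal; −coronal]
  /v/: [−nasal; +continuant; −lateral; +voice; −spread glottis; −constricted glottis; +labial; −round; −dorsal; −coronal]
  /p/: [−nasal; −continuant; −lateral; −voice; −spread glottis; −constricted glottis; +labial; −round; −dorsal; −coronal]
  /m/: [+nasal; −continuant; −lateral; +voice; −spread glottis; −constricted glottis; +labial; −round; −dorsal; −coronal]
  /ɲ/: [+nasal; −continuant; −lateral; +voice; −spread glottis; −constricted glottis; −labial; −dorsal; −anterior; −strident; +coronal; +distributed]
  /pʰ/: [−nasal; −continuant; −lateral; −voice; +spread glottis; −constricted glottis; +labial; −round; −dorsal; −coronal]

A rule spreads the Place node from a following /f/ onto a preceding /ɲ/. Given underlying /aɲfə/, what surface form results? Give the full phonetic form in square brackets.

[amfə]

Place immediately or transitively dominates [labial], [round], [back], [dorsal], [high], [anterior], [strident], [coronal], [distributed].
After delinking /ɲ/'s Place and linking /f/'s, the affected terminals become [+labial], [−round], [−dorsal], [−coronal]; [nasal], [continuant], [lateral], … (outside Place) are retained from /ɲ/.
Among the inventory, only /m/ has exactly this specification, giving the surface form [amfə].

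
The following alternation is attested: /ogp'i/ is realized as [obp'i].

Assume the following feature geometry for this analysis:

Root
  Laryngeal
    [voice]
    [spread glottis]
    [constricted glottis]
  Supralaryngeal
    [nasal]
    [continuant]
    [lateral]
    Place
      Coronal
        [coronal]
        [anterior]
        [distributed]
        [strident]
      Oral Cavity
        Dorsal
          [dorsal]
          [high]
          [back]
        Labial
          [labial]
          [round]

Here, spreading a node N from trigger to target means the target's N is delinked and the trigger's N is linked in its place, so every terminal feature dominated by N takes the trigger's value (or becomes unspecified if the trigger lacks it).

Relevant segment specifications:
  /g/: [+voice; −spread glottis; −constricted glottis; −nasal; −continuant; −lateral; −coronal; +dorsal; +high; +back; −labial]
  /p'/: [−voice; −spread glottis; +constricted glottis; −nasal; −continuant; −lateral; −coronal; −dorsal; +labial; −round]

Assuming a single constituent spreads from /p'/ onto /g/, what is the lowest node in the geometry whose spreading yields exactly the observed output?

Oral Cavity

/g/ and [b] differ in [labial], [round], [dorsal], [high], [back]; every other specified feature is identical.
The smallest constituent containing every changed terminal is Oral Cavity — each of its daughters lacks at least one of the affected features.
Spreading Oral Cavity from /p'/ overwrites each of those terminals with /p'/'s values, yielding exactly [b].
[constricted glottis], [voice] stay as in /g/ although /p'/ differs there, so no node dominating them spread; among the remaining candidates Oral Cavity is the lowest that derives the output.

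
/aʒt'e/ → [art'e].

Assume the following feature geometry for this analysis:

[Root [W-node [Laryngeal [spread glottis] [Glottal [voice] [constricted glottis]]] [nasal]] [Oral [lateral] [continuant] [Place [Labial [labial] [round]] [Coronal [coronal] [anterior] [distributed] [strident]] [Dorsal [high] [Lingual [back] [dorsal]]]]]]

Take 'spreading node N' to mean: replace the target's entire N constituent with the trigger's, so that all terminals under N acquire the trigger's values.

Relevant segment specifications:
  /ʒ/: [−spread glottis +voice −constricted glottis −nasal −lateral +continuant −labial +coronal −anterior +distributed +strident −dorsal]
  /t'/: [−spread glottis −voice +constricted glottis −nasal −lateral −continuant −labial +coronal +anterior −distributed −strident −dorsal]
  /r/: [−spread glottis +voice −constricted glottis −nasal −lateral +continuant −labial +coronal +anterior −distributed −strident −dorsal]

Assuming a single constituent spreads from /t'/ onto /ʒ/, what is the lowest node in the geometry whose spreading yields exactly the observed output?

Coronal

Feature comparison: [anterior], [distributed], [strident] differ between /ʒ/ and [r]; the remaining terminals match.
These terminals are all dominated by Coronal, and no proper subconstituent of Coronal covers them all; Coronal is their lowest common ancestor.
Delinking /ʒ/'s Coronal and associating /t'/'s Coronal gives precisely the feature bundle of [r].
Features on which the two segments disagree outside Coronal, such as [continuant], [constricted glottis], are unchanged — nothing dominating them spread, and Coronal is the minimal sufficient constituent.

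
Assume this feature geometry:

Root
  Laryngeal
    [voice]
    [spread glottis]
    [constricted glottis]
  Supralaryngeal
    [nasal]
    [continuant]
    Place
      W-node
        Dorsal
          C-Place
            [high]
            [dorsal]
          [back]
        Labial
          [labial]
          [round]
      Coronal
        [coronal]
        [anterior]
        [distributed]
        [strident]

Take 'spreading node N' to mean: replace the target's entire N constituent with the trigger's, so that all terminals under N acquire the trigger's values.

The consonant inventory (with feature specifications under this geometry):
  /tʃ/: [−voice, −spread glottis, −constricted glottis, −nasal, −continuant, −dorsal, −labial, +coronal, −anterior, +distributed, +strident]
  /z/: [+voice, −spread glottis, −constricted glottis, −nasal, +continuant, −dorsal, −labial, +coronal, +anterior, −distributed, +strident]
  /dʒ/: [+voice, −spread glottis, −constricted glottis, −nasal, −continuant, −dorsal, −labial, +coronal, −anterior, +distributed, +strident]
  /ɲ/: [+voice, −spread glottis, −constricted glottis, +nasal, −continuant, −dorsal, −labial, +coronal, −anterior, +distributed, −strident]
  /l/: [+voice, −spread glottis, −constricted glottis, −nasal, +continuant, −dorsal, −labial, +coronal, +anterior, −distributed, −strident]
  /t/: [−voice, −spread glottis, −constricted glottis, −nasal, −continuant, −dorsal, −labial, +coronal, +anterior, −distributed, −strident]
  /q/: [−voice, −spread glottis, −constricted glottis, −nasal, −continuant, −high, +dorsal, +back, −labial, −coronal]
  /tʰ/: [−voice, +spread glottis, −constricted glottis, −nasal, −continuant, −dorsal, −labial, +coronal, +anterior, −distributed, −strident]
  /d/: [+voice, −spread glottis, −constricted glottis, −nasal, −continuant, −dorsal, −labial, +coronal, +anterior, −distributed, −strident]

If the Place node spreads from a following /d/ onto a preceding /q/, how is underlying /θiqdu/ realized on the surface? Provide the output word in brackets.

Terminals under Place in this geometry: [high], [dorsal], [back], [labial], [round], [coronal], [anterior], [distributed], [strident].
The target acquires /d/'s values for everything under Place — [−dorsal], [−labial], [+coronal], [+anterior], [−distributed], [−strident] — while keeping its own [voice], [spread glottis], [constricted glottis], ….
Among the inventory, only /t/ has exactly this specification, giving the surface form [θitdu].

[θitdu]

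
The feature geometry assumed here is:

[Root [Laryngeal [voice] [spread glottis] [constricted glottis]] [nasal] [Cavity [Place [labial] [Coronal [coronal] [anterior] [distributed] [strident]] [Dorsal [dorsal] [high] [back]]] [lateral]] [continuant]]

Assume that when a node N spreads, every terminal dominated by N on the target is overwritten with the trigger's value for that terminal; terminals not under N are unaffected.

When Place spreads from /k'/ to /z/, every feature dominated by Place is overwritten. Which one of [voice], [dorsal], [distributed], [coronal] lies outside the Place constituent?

The terminals dominated by Place are [labial], [coronal], [anterior], [distributed], [strident], [dorsal], [high], [back].
Spreading Place replaces [coronal], [distributed], [dorsal] with the trigger's values, since each sits inside the Place constituent.
[voice] is not within the Place subtree (it hangs from Laryngeal), so /z/'s [voice] value survives.

[voice]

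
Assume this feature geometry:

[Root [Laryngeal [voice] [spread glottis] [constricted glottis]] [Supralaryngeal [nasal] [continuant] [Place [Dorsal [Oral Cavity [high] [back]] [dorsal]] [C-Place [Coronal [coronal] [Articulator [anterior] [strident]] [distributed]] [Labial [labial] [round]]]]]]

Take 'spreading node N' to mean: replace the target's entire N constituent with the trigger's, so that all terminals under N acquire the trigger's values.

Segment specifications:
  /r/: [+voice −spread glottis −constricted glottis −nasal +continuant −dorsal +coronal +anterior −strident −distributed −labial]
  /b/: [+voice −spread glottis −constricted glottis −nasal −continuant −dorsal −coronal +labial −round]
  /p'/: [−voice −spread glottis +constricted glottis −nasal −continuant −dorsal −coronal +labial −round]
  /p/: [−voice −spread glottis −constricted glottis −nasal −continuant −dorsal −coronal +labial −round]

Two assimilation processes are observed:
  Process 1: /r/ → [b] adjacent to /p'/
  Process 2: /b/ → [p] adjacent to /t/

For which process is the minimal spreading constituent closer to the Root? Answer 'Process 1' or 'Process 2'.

Process 1

Process 1: the features that change are [continuant], [labial], [round], [coronal], [anterior], [distributed], [strident]; the minimal node is Supralaryngeal (depth 1).
Process 2 alters [voice]; the lowest dominating node is [voice] (depth 2 from Root).
Supralaryngeal is closer to Root than [voice], so Process 1 spreads the higher node.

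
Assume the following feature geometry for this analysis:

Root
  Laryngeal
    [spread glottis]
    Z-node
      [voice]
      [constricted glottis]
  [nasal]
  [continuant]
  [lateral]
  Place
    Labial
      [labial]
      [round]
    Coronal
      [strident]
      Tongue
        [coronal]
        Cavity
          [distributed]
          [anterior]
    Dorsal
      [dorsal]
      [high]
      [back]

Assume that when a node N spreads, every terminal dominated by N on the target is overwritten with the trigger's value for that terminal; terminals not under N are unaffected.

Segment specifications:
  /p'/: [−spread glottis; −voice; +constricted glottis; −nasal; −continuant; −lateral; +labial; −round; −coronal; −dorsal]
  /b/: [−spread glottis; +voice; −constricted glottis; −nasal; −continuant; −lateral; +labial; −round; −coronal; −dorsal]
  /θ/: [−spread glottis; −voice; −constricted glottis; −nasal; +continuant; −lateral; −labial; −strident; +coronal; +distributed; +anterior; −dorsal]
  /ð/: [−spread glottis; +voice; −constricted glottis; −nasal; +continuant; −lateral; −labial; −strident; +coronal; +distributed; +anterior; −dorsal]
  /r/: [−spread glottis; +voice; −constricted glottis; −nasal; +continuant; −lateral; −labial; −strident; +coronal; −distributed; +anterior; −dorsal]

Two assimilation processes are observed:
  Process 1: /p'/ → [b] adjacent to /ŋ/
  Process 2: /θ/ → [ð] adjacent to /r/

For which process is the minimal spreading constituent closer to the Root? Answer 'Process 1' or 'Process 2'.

Process 1

Process 1 alters [voice], [constricted glottis]; the lowest common ancestor is Z-node (depth 2 from Root).
Process 2 alters [voice]; the lowest dominating node is [voice] (depth 3 from Root).
Depth 2 < depth 3; Process 1 involves the structurally higher constituent Z-node.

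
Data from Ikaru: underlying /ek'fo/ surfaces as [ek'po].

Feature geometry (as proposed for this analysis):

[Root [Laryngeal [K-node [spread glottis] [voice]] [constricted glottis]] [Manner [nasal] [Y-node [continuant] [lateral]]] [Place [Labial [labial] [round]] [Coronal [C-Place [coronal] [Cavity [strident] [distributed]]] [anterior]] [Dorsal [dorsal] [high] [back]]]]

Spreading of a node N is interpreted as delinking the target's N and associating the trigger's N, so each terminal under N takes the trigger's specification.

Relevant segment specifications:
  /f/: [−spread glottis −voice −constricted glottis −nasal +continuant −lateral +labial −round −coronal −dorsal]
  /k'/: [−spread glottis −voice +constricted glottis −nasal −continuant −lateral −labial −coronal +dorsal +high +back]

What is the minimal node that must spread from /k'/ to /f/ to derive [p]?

The alternation /f/ → [p] changes [continuant] and nothing else.
With a single altered terminal, the smallest constituent that could spread is that terminal — [continuant].
[dorsal], [constricted glottis] stay as in /f/ although /k'/ differs there, so no node dominating them spread; among the remaining candidates [continuant] is the lowest that derives the output.

[continuant]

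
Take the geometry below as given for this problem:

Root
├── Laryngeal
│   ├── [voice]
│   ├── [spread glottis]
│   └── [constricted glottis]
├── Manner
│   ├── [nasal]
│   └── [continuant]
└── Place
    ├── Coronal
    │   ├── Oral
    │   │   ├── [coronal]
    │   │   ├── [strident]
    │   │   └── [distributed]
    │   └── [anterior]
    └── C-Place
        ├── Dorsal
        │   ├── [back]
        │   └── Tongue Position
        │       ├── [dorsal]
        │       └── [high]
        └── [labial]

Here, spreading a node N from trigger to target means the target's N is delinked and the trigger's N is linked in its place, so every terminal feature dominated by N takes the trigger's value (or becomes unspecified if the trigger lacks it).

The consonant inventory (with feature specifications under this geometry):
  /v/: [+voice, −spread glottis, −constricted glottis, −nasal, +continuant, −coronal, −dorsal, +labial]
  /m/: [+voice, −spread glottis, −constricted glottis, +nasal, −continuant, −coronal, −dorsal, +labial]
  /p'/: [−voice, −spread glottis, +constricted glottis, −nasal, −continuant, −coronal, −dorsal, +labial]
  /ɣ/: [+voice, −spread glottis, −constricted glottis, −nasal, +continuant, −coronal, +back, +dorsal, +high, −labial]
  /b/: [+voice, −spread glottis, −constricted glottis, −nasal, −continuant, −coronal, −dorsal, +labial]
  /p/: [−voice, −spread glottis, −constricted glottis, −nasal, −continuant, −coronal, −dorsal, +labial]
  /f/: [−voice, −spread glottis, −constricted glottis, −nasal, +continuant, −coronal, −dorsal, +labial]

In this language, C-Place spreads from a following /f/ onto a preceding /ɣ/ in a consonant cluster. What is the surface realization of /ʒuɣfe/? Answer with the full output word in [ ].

[ʒuvfe]

The C-Place node dominates the terminals [back], [dorsal], [high], [labial].
After delinking /ɣ/'s C-Place and linking /f/'s, the affected terminals become [−dorsal], [+labial]; [voice], [spread glottis], [constricted glottis], … (outside C-Place) are retained from /ɣ/.
This feature bundle is that of [v], so /ʒuɣfe/ surfaces as [ʒuvfe].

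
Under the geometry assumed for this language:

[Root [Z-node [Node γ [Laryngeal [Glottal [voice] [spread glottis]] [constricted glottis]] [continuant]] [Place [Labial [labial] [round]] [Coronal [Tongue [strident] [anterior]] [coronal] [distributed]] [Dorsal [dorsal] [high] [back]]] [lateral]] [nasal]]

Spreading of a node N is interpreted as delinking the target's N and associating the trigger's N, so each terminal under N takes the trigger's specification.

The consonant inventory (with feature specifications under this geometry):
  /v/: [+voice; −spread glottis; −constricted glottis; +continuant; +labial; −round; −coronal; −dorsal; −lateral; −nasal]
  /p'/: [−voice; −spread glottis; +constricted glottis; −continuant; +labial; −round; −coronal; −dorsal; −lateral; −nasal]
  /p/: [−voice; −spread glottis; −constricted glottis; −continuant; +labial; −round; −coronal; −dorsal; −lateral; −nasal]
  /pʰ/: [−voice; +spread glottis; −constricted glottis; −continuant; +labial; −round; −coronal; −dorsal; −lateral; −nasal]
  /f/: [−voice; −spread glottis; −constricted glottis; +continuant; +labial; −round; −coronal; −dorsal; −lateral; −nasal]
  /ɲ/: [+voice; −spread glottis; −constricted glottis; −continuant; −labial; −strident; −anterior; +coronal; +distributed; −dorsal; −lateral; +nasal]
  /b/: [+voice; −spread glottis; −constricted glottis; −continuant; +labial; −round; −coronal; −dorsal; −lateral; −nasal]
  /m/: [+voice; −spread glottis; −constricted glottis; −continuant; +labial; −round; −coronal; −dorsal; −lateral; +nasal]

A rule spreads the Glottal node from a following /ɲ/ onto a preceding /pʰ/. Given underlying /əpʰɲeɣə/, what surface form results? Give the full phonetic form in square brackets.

The Glottal node dominates the terminals [voice], [spread glottis].
Spreading Glottal from /ɲ/ onto /pʰ/ replaces those values with /ɲ/'s: [+voice], [−spread glottis]. Features outside Glottal ([constricted glottis], [continuant], [labial], …) stay as in /pʰ/.
The resulting bundle matches /b/ in the inventory; substituting it for /pʰ/ gives [əbɲeɣə].

[əbɲeɣə]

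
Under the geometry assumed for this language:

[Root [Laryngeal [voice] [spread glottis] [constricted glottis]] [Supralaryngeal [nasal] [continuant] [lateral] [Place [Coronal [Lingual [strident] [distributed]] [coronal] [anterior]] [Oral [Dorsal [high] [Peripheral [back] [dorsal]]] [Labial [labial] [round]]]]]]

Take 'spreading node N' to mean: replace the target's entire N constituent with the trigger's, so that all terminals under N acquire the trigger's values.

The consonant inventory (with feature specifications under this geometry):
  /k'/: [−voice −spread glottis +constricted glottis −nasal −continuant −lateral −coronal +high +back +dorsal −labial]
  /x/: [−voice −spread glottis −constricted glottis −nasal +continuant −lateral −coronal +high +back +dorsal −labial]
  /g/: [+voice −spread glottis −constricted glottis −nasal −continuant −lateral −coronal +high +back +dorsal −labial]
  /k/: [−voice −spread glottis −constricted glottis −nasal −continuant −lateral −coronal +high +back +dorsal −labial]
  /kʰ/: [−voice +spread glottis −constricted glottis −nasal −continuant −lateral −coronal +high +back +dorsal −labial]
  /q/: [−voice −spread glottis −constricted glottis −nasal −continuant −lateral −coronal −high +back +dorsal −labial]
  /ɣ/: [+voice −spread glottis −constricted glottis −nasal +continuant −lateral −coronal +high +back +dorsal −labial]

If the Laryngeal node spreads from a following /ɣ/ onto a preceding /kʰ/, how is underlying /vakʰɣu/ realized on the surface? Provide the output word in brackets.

Laryngeal immediately or transitively dominates [voice], [spread glottis], [constricted glottis].
Spreading Laryngeal from /ɣ/ onto /kʰ/ replaces those values with /ɣ/'s: [+voice], [−spread glottis], [−constricted glottis]. Features outside Laryngeal ([nasal], [continuant], [lateral], …) stay as in /kʰ/.
Among the inventory, only /g/ has exactly this specification, giving the surface form [vagɣu].

[vagɣu]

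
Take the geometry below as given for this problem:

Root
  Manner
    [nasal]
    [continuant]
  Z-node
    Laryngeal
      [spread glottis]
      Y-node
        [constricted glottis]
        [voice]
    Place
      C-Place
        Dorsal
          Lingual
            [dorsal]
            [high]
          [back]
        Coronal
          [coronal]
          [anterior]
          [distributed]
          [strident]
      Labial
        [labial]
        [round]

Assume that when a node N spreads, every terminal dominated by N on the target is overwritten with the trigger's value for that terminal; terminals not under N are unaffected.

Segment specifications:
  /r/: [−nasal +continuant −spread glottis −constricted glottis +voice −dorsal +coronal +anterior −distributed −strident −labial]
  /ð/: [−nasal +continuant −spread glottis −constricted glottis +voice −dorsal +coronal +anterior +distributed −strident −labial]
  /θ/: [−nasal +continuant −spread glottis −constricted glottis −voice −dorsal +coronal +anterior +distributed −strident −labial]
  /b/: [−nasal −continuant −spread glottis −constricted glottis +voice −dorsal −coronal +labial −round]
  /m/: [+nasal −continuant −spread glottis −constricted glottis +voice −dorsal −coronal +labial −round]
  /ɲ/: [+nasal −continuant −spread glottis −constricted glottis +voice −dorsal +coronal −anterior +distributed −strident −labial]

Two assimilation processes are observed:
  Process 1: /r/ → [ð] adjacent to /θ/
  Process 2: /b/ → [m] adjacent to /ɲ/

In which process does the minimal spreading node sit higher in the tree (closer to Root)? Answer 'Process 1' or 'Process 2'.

Process 1 alters [distributed]; the lowest dominating node is [distributed] (depth 5 from Root).
In Process 2, [nasal] changes, so the minimal spreading node is [nasal] at depth 2.
[nasal] (depth 2) sits above [distributed] (depth 5), making Process 2 the one with the higher spreading node.

Process 2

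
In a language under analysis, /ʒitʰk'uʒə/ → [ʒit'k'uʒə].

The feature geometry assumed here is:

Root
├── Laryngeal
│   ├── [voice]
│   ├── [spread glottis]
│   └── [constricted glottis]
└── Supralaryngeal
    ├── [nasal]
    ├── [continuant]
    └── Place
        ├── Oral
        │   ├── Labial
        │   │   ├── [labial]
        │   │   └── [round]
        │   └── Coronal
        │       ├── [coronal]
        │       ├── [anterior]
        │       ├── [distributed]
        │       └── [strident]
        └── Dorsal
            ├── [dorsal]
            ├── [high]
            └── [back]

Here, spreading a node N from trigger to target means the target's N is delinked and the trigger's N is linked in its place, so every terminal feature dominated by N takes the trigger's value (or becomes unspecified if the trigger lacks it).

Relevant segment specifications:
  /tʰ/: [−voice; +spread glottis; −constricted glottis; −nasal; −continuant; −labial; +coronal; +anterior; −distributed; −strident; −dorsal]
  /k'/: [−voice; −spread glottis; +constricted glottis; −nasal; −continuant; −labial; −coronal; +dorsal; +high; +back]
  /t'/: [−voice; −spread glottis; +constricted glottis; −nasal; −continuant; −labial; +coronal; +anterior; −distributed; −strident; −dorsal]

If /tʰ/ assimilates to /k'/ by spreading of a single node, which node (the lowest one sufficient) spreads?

/tʰ/ and [t'] differ in [spread glottis], [constricted glottis]; every other specified feature is identical.
These terminals are all dominated by Laryngeal, and no proper subconstituent of Laryngeal covers them all; Laryngeal is their lowest common ancestor.
Delinking /tʰ/'s Laryngeal and associating /k'/'s Laryngeal gives precisely the feature bundle of [t'].
[dorsal], [coronal] — on which /k'/ differs from /tʰ/ — are unchanged, so Root cannot have spread; the constituent is no larger than Laryngeal.

Laryngeal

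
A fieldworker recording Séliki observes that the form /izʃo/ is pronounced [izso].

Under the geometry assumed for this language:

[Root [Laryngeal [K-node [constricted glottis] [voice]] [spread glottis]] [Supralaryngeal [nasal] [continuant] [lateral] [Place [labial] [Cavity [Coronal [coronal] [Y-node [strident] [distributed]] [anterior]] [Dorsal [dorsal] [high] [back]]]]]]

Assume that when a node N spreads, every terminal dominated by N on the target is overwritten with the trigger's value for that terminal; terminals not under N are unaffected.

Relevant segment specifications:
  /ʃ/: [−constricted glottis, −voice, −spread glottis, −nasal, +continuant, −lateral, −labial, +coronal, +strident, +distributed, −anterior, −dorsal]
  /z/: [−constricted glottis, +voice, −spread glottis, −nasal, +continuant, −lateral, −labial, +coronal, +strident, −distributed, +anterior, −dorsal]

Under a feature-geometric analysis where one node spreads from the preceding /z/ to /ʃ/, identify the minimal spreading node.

Comparing /ʃ/ with its surface form [s], the features that change are [anterior], [distributed].
In this geometry the lowest node dominating all of them is Coronal: every daughter of Coronal dominates only a proper subset, so no lower node suffices.
Delinking /ʃ/'s Coronal and associating /z/'s Coronal gives precisely the feature bundle of [s].
[voice], a feature on which the two segments disagree outside Coronal, is unchanged — nothing dominating it spread, and Coronal is the minimal sufficient constituent.

Coronal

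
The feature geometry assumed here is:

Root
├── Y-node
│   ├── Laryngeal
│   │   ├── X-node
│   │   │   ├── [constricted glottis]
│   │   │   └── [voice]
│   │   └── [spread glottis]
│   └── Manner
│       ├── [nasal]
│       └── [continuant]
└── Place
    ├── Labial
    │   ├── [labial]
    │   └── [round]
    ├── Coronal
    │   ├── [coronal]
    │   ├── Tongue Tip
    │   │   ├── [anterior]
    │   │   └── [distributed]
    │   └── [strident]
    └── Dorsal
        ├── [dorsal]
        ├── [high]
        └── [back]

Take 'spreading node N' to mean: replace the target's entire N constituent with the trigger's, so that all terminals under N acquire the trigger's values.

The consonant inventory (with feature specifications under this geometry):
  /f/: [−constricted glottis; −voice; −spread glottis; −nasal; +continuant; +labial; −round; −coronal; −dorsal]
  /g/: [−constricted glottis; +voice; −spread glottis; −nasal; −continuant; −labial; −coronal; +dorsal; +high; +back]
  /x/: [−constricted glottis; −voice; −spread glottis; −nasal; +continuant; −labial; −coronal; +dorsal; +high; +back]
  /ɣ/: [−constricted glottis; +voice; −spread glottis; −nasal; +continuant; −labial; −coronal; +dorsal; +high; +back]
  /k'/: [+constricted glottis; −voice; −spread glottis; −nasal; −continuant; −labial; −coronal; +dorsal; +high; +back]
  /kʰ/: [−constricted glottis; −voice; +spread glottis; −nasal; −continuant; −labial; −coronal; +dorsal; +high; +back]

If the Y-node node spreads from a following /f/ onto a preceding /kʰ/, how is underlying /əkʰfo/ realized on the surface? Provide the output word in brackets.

Terminals under Y-node in this geometry: [constricted glottis], [voice], [spread glottis], [nasal], [continuant].
After delinking /kʰ/'s Y-node and linking /f/'s, the affected terminals become [−constricted glottis], [−voice], [−spread glottis], [−nasal], [+continuant]; [labial], [coronal], [dorsal], … (outside Y-node) are retained from /kʰ/.
Among the inventory, only /x/ has exactly this specification, giving the surface form [əxfo].

[əxfo]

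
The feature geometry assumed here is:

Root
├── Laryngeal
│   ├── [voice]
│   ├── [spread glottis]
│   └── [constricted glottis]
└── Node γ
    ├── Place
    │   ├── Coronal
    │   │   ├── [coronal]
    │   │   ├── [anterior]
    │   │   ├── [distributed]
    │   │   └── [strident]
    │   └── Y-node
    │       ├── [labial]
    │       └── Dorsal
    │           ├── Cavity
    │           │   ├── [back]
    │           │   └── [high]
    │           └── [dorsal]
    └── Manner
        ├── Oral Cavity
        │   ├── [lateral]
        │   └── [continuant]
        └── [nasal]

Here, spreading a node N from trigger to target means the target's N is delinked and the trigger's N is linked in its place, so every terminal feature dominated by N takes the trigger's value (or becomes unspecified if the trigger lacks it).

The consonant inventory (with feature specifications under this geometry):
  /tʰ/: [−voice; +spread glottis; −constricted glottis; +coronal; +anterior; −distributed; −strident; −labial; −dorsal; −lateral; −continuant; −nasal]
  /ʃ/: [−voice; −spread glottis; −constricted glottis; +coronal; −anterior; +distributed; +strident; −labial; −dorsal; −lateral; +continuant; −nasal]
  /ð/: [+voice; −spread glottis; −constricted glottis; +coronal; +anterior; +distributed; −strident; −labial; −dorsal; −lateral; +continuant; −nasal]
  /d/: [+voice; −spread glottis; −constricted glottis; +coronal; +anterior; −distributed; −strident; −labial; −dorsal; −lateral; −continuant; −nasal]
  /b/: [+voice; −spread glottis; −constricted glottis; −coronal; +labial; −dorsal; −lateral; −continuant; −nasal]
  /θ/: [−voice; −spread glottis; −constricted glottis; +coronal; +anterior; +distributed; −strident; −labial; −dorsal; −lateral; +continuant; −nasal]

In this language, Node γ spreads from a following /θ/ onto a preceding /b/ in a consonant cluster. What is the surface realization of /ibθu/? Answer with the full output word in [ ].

[iðθu]

The Node γ node dominates the terminals [coronal], [anterior], [distributed], [strident], [labial], [back], [high], [dorsal], [lateral], [continuant], [nasal].
The target acquires /θ/'s values for everything under Node γ — [+coronal], [+anterior], [+distributed], [−strident], [−labial], [−dorsal], [−lateral], [+continuant], [−nasal] — while keeping its own [voice], [spread glottis], [constricted glottis].
Among the inventory, only /ð/ has exactly this specification, giving the surface form [iðθu].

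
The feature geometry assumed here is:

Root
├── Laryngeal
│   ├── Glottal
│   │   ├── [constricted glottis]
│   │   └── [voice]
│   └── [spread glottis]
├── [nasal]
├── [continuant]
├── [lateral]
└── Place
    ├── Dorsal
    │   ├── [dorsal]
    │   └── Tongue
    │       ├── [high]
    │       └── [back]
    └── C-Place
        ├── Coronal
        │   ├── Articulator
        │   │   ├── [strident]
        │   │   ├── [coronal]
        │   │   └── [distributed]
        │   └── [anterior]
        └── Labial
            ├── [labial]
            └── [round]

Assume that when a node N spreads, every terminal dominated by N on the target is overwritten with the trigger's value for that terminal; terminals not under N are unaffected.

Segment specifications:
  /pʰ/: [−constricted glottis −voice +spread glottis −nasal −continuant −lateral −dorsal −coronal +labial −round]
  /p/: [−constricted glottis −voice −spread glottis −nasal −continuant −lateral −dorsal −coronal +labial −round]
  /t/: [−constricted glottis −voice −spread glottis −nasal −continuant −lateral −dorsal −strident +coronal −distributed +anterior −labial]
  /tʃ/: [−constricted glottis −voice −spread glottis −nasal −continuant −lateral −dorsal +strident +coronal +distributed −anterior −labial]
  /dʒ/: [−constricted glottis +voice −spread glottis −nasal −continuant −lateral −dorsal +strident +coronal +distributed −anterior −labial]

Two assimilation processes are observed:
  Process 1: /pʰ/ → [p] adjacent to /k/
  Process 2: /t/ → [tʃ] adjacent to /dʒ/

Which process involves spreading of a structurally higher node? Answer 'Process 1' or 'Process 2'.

Process 1

Process 1 alters [spread glottis]; the lowest dominating node is [spread glottis] (depth 2 from Root).
Process 2: the features that change are [anterior], [distributed], [strident]; the minimal node is Coronal (depth 3).
[spread glottis] is closer to Root than Coronal, so Process 1 spreads the higher node.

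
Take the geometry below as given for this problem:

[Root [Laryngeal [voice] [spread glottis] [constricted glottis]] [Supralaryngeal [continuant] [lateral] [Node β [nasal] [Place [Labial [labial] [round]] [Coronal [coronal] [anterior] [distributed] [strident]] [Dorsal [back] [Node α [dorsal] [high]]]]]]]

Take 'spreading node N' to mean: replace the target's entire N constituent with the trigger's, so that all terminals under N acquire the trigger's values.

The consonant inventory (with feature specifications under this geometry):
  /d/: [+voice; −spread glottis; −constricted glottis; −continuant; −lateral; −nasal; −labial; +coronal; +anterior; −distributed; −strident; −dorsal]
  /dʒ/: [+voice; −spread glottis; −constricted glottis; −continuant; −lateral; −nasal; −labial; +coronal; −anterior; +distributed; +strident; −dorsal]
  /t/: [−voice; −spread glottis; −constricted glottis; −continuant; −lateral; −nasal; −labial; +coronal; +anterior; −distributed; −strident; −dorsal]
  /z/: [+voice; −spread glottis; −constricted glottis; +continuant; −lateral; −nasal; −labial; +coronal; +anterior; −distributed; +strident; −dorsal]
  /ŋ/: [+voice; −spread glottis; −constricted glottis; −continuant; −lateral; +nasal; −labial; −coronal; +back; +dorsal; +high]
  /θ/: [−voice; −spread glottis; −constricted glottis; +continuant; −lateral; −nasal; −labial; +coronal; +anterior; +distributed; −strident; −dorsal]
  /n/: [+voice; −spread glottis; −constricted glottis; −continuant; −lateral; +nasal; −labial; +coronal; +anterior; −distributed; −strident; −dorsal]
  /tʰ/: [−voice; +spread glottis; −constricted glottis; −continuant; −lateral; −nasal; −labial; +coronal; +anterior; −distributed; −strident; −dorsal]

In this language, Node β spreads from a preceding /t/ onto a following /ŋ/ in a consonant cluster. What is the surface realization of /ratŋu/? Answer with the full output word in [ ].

[ratdu]

Node β immediately or transitively dominates [nasal], [labial], [round], [coronal], [anterior], [distributed], [strident], [back], [dorsal], [high].
After delinking /ŋ/'s Node β and linking /t/'s, the affected terminals become [−nasal], [−labial], [+coronal], [+anterior], [−distributed], [−strident], [−dorsal]; [voice], [spread glottis], [constricted glottis], … (outside Node β) are retained from /ŋ/.
This feature bundle is that of [d], so /ratŋu/ surfaces as [ratdu].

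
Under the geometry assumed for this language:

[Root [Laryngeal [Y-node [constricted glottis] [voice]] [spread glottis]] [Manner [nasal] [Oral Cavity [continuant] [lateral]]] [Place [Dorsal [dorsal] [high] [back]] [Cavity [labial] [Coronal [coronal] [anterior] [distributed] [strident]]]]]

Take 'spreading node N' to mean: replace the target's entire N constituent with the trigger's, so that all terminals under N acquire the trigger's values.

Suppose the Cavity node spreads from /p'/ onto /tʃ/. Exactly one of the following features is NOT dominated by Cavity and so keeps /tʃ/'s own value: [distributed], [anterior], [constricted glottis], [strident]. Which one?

[constricted glottis]

The terminals dominated by Cavity are [labial], [coronal], [anterior], [distributed], [strident].
Spreading Cavity replaces [strident], [distributed], [anterior] with the trigger's values, since each sits inside the Cavity constituent.
[constricted glottis] is not within the Cavity subtree (it hangs from Y-node), so /tʃ/'s [constricted glottis] value survives.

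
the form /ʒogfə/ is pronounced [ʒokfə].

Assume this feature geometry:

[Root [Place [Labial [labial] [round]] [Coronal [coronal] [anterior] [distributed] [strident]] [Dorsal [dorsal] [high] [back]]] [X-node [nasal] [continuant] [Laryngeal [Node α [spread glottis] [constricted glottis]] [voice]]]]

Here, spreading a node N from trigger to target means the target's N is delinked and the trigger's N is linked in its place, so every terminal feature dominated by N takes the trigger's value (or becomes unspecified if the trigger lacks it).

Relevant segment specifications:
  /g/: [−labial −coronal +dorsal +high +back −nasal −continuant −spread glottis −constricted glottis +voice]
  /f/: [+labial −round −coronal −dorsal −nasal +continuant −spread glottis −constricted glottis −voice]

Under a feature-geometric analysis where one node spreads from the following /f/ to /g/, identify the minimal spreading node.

[voice]

The alternation /g/ → [k] changes [voice] and nothing else.
Only a single terminal changes, and /f/ supplies the new value, so [voice] itself is the minimal spreading constituent.
Features on which the two segments disagree outside [voice], such as [continuant], [dorsal], are unchanged — nothing dominating them spread, and [voice] is the minimal sufficient constituent.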